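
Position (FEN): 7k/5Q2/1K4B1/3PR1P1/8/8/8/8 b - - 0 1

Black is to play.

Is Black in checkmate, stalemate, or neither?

stalemate

Black to move; black king on h8.
In check: no.
King squares — g7: attacked by Qf7; h7: attacked by Bg6; g8: attacked by Qf7.
Legal moves for Black: none.
Not in check and no legal moves → stalemate.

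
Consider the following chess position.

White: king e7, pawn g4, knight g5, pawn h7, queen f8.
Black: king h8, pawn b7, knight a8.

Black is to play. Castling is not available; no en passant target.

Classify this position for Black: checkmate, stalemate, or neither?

Black to move; black king on h8.
In check: yes, from the white queen on f8.
King squares — g7: attacked by Qf8; h7: attacked by Ng5; g8: attacked by Ph7.
Legal moves for Black: none.
In check with no legal moves → checkmate.

checkmate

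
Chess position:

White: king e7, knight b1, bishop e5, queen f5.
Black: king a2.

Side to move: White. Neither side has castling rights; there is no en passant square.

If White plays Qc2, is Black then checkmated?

yes

After Qc2: black king on a2; in check: yes, from the white queen on c2.
King squares — a1: attacked by Be5; b1: attacked by Qc2; b2: attacked by Qc2; a3: attacked by Nb1; b3: attacked by Qc2.
Black has no legal moves → checkmate.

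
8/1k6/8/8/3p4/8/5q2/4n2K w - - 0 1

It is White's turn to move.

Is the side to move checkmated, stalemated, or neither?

White to move; white king on h1.
In check: no.
King squares — g1: attacked by Qf2; g2: attacked by Ne1; h2: attacked by Qf2.
Legal moves for White: none.
Not in check and no legal moves → stalemate.

stalemate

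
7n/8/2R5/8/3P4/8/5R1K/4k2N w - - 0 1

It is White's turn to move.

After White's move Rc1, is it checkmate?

After Rc1: black king on e1; in check: yes, from the white rook on c1.
King squares — d1: attacked by Rc1; f1: attacked by Rc1; d2: attacked by Rf2; e2: attacked by Rf2; f2: attacked by Nh1.
Black has no legal moves → checkmate.

yes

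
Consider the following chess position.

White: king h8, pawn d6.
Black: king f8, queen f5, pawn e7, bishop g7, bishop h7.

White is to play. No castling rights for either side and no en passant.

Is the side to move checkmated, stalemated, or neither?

checkmate

White to move; white king on h8.
In check: yes, from the black bishop on g7.
King squares — g7: attacked by Kf8; h7: attacked by Qf5; g8: attacked by Bh7.
Legal moves for White: none.
In check with no legal moves → checkmate.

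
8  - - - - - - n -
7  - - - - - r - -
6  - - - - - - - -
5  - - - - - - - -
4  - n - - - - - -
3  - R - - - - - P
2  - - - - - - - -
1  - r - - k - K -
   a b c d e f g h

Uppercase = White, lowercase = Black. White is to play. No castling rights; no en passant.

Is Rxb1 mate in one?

no

After Rxb1: black king on e1; in check: yes, from the white rook on b1.
Black has 2 legal replies: Ke2, Kd2.
In check but a legal move exists → not checkmate.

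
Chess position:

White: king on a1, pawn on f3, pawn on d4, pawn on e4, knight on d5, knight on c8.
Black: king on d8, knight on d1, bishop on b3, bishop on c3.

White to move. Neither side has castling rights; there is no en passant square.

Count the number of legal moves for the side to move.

2

White to move; king on a1.
In check: yes, from the black bishop on c3.
Legal moves: Kb1, Nxc3.
Count: 2.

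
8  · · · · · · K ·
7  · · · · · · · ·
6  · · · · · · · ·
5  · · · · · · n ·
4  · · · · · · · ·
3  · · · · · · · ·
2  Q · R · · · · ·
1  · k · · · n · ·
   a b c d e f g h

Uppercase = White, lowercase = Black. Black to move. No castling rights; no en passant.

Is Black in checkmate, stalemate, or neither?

checkmate

Black to move; black king on b1.
In check: yes, from the white queen on a2.
King squares — a1: attacked by Qa2; c1: attacked by Rc2; a2: attacked by Rc2; b2: attacked by Qa2; c2: attacked by Qa2.
Legal moves for Black: none.
In check with no legal moves → checkmate.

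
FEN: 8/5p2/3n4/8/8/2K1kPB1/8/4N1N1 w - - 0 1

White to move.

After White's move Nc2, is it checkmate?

yes

After Nc2: black king on e3; in check: yes, from the white knight on c2.
King squares — d2: attacked by Kc3; e2: attacked by Ng1; f2: attacked by Bg3; d3: attacked by Kc3; f3: attacked by Ng1; d4: attacked by Nc2; e4: attacked by Pf3; f4: attacked by Bg3.
Black has no legal moves → checkmate.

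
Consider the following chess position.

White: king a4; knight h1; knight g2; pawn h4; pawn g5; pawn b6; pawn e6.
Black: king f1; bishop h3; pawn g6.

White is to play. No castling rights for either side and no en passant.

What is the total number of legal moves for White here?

White to move; king on a4.
In check: no.
Legal moves: Kb5, Ka5, Kb4, Kb3, Ka3, Nf4, Ne3+, Ne1, Ng3+, Nf2, e7, b7, h5.
Count: 13.

13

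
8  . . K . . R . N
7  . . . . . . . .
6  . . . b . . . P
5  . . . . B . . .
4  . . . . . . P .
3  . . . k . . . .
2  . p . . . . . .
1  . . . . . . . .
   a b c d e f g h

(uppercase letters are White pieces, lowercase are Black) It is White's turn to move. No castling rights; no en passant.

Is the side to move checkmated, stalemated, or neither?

neither

White to move; white king on c8.
In check: no.
Legal moves for White include: Nf7, Ng6, Rg8, Re8, Rd8, Rf7, Rf6, Rf5, Rf4, Rf3+, Rf2, Rf1, Kd8, Kd7, Kb7, Bg7, Bf6, Bxd6, ... (list truncated; more exist).
White has legal moves and is not in check → neither.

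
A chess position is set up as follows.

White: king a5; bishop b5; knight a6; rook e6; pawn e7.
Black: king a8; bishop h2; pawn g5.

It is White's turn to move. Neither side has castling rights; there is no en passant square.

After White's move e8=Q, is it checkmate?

no

After e8=Q: black king on a8; in check: yes, from the white queen on e8.
Black has 3 legal replies: Kb7, Ka7, Bb8.
In check but a legal move exists → not checkmate.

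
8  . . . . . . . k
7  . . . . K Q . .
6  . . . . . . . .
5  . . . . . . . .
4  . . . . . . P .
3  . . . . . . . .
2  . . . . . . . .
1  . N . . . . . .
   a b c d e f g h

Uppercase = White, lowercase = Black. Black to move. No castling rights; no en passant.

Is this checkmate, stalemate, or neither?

Black to move; black king on h8.
In check: no.
King squares — g7: attacked by Qf7; h7: attacked by Qf7; g8: attacked by Qf7.
Legal moves for Black: none.
Not in check and no legal moves → stalemate.

stalemate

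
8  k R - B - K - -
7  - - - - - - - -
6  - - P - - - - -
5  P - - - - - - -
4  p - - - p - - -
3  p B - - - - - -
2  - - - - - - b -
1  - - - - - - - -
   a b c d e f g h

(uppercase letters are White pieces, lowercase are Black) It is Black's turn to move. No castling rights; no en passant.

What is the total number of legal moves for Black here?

2

Black to move; king on a8.
In check: yes, from the white rook on b8.
Legal moves: Kxb8, Ka7.
Count: 2.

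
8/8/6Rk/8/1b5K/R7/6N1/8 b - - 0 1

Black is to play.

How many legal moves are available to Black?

2

Black to move; king on h6.
In check: yes, from the white rook on g6.
Legal moves: Kh7, Kxg6.
Count: 2.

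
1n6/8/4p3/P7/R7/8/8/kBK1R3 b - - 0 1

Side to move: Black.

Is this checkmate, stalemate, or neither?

checkmate

Black to move; black king on a1.
In check: yes, from the white rook on a4.
King squares — b1: attacked by Kc1; a2: attacked by Bb1; b2: attacked by Kc1.
Legal moves for Black: none.
In check with no legal moves → checkmate.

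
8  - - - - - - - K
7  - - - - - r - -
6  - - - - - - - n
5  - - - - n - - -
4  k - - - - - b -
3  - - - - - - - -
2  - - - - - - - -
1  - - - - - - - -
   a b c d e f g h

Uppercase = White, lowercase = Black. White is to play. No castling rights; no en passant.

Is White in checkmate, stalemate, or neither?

stalemate

White to move; white king on h8.
In check: no.
King squares — g7: attacked by Rf7; h7: attacked by Rf7; g8: attacked by Nh6.
Legal moves for White: none.
Not in check and no legal moves → stalemate.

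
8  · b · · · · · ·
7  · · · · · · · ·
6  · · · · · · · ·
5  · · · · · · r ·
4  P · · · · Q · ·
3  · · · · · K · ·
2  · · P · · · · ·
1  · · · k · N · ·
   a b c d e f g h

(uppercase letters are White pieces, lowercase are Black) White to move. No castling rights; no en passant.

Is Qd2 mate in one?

After Qd2: black king on d1; in check: yes, from the white queen on d2.
King squares — c1: attacked by Qd2; e1: attacked by Qd2; c2: attacked by Qd2; d2: attacked by Nf1; e2: attacked by Qd2.
Black has no legal moves → checkmate.

yes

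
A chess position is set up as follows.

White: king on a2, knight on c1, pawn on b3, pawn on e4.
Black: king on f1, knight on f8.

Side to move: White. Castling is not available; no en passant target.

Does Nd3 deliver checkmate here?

After Nd3: black king on f1; in check: no.
Black is not in check, so this cannot be checkmate.

no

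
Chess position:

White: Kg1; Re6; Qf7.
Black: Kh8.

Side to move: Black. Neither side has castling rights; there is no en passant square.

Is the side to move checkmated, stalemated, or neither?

stalemate

Black to move; black king on h8.
In check: no.
King squares — g7: attacked by Qf7; h7: attacked by Qf7; g8: attacked by Qf7.
Legal moves for Black: none.
Not in check and no legal moves → stalemate.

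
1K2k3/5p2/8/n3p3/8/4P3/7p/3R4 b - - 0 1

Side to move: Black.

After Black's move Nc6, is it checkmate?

no

After Nc6: white king on b8; in check: yes, from the black knight on c6.
White has 4 legal replies: Kc8, Ka8, Kc7, Kb7.
In check but a legal move exists → not checkmate.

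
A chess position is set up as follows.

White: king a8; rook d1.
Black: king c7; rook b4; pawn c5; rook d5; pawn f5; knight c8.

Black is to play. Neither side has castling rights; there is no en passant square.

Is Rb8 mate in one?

yes

After Rb8: white king on a8; in check: yes, from the black rook on b8.
King squares — a7: attacked by Nc8; b7: attacked by Kc7; b8: attacked by Kc7.
White has no legal moves → checkmate.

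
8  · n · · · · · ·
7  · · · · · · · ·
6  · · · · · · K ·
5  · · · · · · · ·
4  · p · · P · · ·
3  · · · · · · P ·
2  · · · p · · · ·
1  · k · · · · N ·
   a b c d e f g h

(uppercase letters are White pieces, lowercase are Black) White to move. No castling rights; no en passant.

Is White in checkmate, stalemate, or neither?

White to move; white king on g6.
In check: no.
Legal moves for White: Kh7, Kg7, Kf7, Kh6, Kf6, Kh5, Kg5, Kf5, Nh3, Nf3, Ne2, e5, g4.
White has 13 legal moves and is not in check → neither.

neither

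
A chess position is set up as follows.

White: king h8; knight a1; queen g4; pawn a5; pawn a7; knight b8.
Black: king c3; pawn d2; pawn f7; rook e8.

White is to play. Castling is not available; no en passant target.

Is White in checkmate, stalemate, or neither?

White to move; white king on h8.
In check: yes, from the black rook on e8.
Legal moves for White: Kh7, Kg7, Qg8.
White is in check but has 3 legal moves → neither.

neither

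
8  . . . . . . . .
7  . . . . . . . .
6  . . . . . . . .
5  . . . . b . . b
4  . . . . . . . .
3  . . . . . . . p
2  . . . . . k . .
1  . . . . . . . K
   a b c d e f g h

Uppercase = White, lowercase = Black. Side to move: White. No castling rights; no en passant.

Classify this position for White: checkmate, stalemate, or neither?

stalemate

White to move; white king on h1.
In check: no.
King squares — g1: attacked by Kf2; g2: attacked by Kf2; h2: attacked by Be5.
Legal moves for White: none.
Not in check and no legal moves → stalemate.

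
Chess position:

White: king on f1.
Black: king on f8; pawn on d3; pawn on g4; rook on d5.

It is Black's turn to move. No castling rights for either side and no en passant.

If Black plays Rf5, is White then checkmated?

After Rf5: white king on f1; in check: yes, from the black rook on f5.
White has 3 legal replies: Kg2, Kg1, Ke1.
In check but a legal move exists → not checkmate.

no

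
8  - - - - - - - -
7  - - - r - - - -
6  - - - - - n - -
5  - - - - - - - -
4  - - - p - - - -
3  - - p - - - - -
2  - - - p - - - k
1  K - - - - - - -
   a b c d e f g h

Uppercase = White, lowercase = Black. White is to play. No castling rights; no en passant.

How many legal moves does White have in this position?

White to move; king on a1.
In check: no.
Legal moves: Ka2, Kb1.
Count: 2.

2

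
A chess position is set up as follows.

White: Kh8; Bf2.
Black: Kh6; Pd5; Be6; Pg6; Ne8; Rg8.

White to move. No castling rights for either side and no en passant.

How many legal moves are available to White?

0

White to move; king on h8.
In check: yes, from the black rook on g8.
Legal moves: none.
Count: 0.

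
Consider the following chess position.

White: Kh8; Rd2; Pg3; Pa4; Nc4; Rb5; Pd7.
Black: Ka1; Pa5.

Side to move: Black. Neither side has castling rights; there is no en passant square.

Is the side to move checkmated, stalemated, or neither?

stalemate

Black to move; black king on a1.
In check: no.
King squares — b1: attacked by Rb5; a2: attacked by Rd2; b2: attacked by Rd2.
Legal moves for Black: none.
Not in check and no legal moves → stalemate.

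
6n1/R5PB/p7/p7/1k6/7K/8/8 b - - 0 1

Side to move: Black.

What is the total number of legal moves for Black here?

Black to move; king on b4.
In check: no.
Legal moves: Ne7, Nh6, Nf6, Kc5, Kb5, Kc4, Ka4, Kc3, Kb3, Ka3, a4.
Count: 11.

11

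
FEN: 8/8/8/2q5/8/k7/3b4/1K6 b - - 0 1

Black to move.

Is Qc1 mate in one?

yes

After Qc1: white king on b1; in check: yes, from the black queen on c1.
King squares — a1: attacked by Qc1; c1: attacked by Bd2; a2: attacked by Ka3; b2: attacked by Qc1; c2: attacked by Qc1.
White has no legal moves → checkmate.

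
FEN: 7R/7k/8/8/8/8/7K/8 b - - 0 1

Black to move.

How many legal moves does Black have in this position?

3

Black to move; king on h7.
In check: yes, from the white rook on h8.
Legal moves: Kxh8, Kg7, Kg6.
Count: 3.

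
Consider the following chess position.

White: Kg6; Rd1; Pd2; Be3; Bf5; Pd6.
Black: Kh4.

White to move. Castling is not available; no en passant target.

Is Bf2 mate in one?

After Bf2: black king on h4; in check: yes, from the white bishop on f2.
King squares — g3: attacked by Bf2; h3: attacked by Bf5; g4: attacked by Bf5; g5: attacked by Kg6; h5: attacked by Kg6.
Black has no legal moves → checkmate.

yes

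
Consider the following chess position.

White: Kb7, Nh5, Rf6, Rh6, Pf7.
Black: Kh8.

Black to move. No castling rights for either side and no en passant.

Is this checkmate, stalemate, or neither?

Black to move; black king on h8.
In check: yes, from the white rook on h6.
King squares — g7: attacked by Nh5; h7: attacked by Rh6; g8: attacked by Pf7.
Legal moves for Black: none.
In check with no legal moves → checkmate.

checkmate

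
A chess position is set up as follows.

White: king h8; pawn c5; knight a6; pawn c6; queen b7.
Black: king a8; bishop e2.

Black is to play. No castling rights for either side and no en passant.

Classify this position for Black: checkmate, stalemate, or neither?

checkmate

Black to move; black king on a8.
In check: yes, from the white queen on b7.
King squares — a7: attacked by Qb7; b7: attacked by Pc6; b8: attacked by Na6.
Legal moves for Black: none.
In check with no legal moves → checkmate.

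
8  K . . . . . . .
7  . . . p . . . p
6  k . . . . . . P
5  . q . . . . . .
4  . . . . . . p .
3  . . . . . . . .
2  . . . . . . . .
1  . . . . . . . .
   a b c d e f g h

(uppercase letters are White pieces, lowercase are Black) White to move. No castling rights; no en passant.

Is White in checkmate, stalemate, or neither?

White to move; white king on a8.
In check: no.
King squares — a7: attacked by Ka6; b7: attacked by Qb5; b8: attacked by Qb5.
Legal moves for White: none.
Not in check and no legal moves → stalemate.

stalemate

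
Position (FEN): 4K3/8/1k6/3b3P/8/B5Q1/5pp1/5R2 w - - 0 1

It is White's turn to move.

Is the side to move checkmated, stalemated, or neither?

White to move; white king on e8.
In check: no.
Legal moves for White include: Kf8, Kd8, Ke7, Kd7, Qg8, Qb8+, Qg7, Qc7+, Qg6+, Qd6+, Qg5, Qe5, Qh4, Qg4, Qf4, Qh3, Qf3, Qe3+, ... (list truncated; more exist).
White has legal moves and is not in check → neither.

neither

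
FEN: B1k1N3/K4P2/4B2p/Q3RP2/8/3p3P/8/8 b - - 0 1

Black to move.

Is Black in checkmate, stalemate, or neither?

Black to move; black king on c8.
In check: yes, from the white bishop on e6.
King squares — b7: attacked by Ka7; c7: attacked by Qa5; d7: attacked by Be6; b8: attacked by Ka7; d8: attacked by Qa5.
Legal moves for Black: none.
In check with no legal moves → checkmate.

checkmate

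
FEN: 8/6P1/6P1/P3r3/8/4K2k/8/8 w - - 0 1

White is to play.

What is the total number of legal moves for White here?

White to move; king on e3.
In check: yes, from the black rook on e5.
Legal moves: Kf4, Kd4, Kf3, Kd3, Kf2, Kd2.
Count: 6.

6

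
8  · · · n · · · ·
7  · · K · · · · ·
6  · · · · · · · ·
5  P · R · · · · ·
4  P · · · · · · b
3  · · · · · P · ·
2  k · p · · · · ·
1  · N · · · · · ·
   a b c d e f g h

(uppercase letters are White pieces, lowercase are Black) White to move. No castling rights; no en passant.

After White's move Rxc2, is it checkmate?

After Rxc2: black king on a2; in check: yes, from the white rook on c2.
Black has 3 legal replies: Kb3, Kxb1, Ka1.
In check but a legal move exists → not checkmate.

no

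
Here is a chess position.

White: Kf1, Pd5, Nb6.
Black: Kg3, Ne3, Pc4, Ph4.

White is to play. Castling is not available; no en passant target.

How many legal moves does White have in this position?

White to move; king on f1.
In check: yes, from the black knight on e3.
Legal moves: Ke2, Kg1, Ke1.
Count: 3.

3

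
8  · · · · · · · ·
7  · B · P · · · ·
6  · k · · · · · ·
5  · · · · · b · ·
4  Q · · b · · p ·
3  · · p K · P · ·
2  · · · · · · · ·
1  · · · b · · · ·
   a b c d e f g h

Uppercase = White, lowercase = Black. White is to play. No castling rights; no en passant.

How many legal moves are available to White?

White to move; king on d3.
In check: yes, from the black bishop on f5.
Legal moves: Kxd4, Kc4, Be4.
Count: 3.

3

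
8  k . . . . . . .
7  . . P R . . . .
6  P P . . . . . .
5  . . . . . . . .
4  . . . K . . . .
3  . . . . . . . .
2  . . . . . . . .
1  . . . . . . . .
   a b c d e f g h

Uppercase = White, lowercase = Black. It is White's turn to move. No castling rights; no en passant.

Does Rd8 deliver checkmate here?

After Rd8: black king on a8; in check: yes, from the white rook on d8.
King squares — a7: attacked by Pb6; b7: attacked by Pa6; b8: attacked by Pc7.
Black has no legal moves → checkmate.

yes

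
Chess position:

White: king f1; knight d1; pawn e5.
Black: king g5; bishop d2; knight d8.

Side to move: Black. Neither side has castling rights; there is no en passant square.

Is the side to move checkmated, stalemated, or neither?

Black to move; black king on g5.
In check: no.
Legal moves for Black: Nf7, Nb7, Ne6, Nc6, Kh6, Kg6, Kh5, Kf5, Kh4, Kg4, Kf4, Ba5, Bf4, Bb4, Be3, Bc3, Be1, Bc1.
Black has 18 legal moves and is not in check → neither.

neither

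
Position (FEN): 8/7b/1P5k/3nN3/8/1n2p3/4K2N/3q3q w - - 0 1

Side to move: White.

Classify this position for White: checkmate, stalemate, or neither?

checkmate

White to move; white king on e2.
In check: yes, from the black queen on d1.
King squares — d1: attacked by Qh1; e1: attacked by Qd1; f1: attacked by Qd1; d2: attacked by Qd1; f2: attacked by Pe3; d3: attacked by Qd1; e3: attacked by Nd5; f3: attacked by Qd1.
Legal moves for White: none.
In check with no legal moves → checkmate.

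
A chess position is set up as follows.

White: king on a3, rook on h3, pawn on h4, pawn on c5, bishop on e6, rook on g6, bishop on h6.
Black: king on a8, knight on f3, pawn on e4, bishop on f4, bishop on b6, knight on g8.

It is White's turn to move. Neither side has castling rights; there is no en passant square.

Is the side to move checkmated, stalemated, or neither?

White to move; white king on a3.
In check: no.
Legal moves for White include: Bf8, Bg7, Bg5, Bxf4, Rxg8+, Rg7, Rf6, Rg5, Rg4, Rgg3, Rg2, Rg1, Bxg8, Bc8, Bf7, Bd7, Bf5, Bd5+, ... (list truncated; more exist).
White has legal moves and is not in check → neither.

neither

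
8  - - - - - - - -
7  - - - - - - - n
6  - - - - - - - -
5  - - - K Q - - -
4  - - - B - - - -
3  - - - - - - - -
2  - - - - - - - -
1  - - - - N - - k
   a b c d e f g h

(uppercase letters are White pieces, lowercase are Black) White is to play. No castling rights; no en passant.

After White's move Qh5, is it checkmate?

yes

After Qh5: black king on h1; in check: yes, from the white queen on h5.
King squares — g1: attacked by Bd4; g2: attacked by Ne1; h2: attacked by Qh5.
Black has no legal moves → checkmate.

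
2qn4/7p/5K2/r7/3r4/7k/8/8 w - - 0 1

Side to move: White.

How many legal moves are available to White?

White to move; king on f6.
In check: no.
Legal moves: Kg7, Ke7.
Count: 2.

2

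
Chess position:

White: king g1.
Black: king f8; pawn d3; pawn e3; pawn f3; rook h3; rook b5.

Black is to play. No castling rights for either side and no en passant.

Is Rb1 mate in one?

After Rb1: white king on g1; in check: yes, from the black rook on b1.
King squares — f1: attacked by Rb1; h1: attacked by Rb1; f2: attacked by Pe3; g2: attacked by Pf3; h2: attacked by Rh3.
White has no legal moves → checkmate.

yes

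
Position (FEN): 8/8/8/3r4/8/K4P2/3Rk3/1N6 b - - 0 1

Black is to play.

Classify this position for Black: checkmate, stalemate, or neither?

neither

Black to move; black king on e2.
In check: yes, from the white rook on d2.
King squares — d1: attacked by Rd2; e1: available; f1: available; d2: attacked by Nb1; f2: attacked by Rd2; d3: attacked by Rd2; e3: available; f3: available.
Legal moves for Black: Kxf3, Ke3, Kf1, Ke1, Rxd2.
Black is in check but has 5 legal moves → neither.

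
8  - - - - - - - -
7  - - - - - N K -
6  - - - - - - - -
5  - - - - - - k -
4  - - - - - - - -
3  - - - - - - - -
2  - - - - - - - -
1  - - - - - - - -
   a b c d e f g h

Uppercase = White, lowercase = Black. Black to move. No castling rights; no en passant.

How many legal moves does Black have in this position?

Black to move; king on g5.
In check: yes, from the white knight on f7.
Legal moves: Kh5, Kf5, Kh4, Kg4, Kf4.
Count: 5.

5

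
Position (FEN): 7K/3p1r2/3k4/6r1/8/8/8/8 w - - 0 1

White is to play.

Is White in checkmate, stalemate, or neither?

stalemate

White to move; white king on h8.
In check: no.
King squares — g7: attacked by Rg5; h7: attacked by Rf7; g8: attacked by Rg5.
Legal moves for White: none.
Not in check and no legal moves → stalemate.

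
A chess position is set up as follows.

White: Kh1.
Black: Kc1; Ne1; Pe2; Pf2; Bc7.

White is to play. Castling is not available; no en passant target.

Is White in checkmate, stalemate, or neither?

stalemate

White to move; white king on h1.
In check: no.
King squares — g1: attacked by Pf2; g2: attacked by Ne1; h2: attacked by Bc7.
Legal moves for White: none.
Not in check and no legal moves → stalemate.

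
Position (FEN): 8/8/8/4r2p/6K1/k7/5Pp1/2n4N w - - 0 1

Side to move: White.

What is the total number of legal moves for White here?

5

White to move; king on g4.
In check: yes, from the black pawn on h5.
Legal moves: Kh4, Kf4, Kh3, Kg3, Kf3.
Count: 5.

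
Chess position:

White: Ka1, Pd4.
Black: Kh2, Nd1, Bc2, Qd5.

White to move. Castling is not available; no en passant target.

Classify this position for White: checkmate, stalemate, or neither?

White to move; white king on a1.
In check: no.
King squares — b1: attacked by Bc2; a2: attacked by Qd5; b2: attacked by Nd1.
Legal moves for White: none.
Not in check and no legal moves → stalemate.

stalemate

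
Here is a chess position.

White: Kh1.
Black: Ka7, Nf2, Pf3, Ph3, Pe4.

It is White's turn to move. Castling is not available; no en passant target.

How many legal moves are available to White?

White to move; king on h1.
In check: yes, from the black knight on f2.
Legal moves: Kh2, Kg1.
Count: 2.

2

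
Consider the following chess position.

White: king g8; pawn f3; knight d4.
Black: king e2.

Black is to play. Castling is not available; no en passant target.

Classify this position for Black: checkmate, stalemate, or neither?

Black to move; black king on e2.
In check: yes, from the white knight on d4.
King squares — d1: available; e1: available; f1: available; d2: available; f2: available; d3: available; e3: available; f3: attacked by Nd4.
Legal moves for Black: Ke3, Kd3, Kf2, Kd2, Kf1, Ke1, Kd1.
Black is in check but has 7 legal moves → neither.

neither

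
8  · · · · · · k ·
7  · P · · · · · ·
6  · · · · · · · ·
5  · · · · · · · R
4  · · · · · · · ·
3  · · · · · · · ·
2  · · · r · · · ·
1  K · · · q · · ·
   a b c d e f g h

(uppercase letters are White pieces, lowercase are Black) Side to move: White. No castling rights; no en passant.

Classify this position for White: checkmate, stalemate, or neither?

White to move; white king on a1.
In check: yes, from the black queen on e1.
King squares — b1: attacked by Qe1; a2: attacked by Rd2; b2: attacked by Rd2.
Legal moves for White: none.
In check with no legal moves → checkmate.

checkmate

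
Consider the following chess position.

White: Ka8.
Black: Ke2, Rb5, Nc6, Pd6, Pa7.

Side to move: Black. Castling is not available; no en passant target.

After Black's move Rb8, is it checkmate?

After Rb8: white king on a8; in check: yes, from the black rook on b8.
King squares — a7: attacked by Nc6; b7: attacked by Rb8; b8: attacked by Nc6.
White has no legal moves → checkmate.

yes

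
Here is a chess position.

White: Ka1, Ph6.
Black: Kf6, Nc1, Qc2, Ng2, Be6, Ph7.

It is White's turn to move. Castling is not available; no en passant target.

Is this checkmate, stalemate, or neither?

White to move; white king on a1.
In check: no.
King squares — b1: attacked by Qc2; a2: attacked by Nc1; b2: attacked by Qc2.
Legal moves for White: none.
Not in check and no legal moves → stalemate.

stalemate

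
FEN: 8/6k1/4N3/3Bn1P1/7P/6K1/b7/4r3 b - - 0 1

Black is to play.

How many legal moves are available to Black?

5

Black to move; king on g7.
In check: yes, from the white knight on e6.
Legal moves: Kh8, Kg8, Kh7, Kf7, Kg6.
Count: 5.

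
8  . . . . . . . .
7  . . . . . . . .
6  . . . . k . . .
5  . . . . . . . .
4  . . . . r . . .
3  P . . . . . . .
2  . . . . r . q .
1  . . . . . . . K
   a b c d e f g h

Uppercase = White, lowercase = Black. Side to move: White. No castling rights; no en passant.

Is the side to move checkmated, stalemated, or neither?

White to move; white king on h1.
In check: yes, from the black queen on g2.
King squares — g1: attacked by Qg2; g2: attacked by Re2; h2: attacked by Qg2.
Legal moves for White: none.
In check with no legal moves → checkmate.

checkmate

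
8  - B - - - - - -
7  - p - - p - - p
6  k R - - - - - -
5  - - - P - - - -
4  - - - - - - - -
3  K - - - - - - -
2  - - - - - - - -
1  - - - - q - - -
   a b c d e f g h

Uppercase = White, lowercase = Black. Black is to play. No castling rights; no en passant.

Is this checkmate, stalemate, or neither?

Black to move; black king on a6.
In check: yes, from the white rook on b6.
King squares — a5: available; b5: attacked by Rb6; b6: available; a7: attacked by Bb8; b7: own pawn.
Legal moves for Black: Kxb6, Ka5.
Black is in check but has 2 legal moves → neither.

neither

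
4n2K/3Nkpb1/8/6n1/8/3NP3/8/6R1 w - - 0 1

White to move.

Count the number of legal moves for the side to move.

1

White to move; king on h8.
In check: yes, from the black bishop on g7.
Legal moves: Kg8.
Count: 1.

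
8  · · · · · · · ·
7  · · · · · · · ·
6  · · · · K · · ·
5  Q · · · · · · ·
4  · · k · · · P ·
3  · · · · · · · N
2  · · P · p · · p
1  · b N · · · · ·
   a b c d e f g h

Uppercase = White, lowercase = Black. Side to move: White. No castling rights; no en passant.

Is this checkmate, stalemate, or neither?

neither

White to move; white king on e6.
In check: no.
Legal moves for White include: Kf7, Ke7, Kd7, Kf6, Kd6, Kf5, Ke5, Qd8, Qa8, Qc7+, Qa7, Qb6, Qa6+, Qh5, Qg5, Qf5, Qe5, Qd5+, ... (list truncated; more exist).
White has legal moves and is not in check → neither.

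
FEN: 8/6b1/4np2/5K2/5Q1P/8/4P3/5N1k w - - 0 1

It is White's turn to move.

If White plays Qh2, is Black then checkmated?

After Qh2: black king on h1; in check: yes, from the white queen on h2.
King squares — g1: attacked by Qh2; g2: attacked by Qh2; h2: attacked by Nf1.
Black has no legal moves → checkmate.

yes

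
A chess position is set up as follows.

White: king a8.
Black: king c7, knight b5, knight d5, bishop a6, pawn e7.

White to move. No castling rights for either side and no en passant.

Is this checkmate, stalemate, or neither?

White to move; white king on a8.
In check: no.
King squares — a7: attacked by Nb5; b7: attacked by Ba6; b8: attacked by Kc7.
Legal moves for White: none.
Not in check and no legal moves → stalemate.

stalemate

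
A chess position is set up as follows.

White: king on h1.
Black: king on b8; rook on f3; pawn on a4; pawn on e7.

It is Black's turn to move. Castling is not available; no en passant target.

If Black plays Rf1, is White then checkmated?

no

After Rf1: white king on h1; in check: yes, from the black rook on f1.
White has 2 legal replies: Kh2, Kg2.
In check but a legal move exists → not checkmate.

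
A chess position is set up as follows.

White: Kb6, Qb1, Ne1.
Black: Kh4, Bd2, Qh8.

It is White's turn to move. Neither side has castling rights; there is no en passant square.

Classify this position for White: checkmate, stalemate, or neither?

White to move; white king on b6.
In check: no.
Legal moves for White include: Kc7, Kb7, Ka7, Kc6, Ka6, Kc5, Kb5, Nf3+, Nd3, Ng2+, Nc2, Qh7+, Qg6, Qf5, Qb5, Qe4+, Qb4+, Qd3, ... (list truncated; more exist).
White has legal moves and is not in check → neither.

neither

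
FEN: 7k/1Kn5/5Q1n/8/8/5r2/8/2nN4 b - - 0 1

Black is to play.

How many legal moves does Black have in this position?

Black to move; king on h8.
In check: yes, from the white queen on f6.
Legal moves: Kg8, Kh7, Rxf6.
Count: 3.

3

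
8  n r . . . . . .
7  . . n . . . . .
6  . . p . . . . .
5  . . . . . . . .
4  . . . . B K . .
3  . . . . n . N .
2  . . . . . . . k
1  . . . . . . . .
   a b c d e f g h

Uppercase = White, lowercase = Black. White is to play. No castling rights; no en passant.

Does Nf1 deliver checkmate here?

After Nf1: black king on h2; in check: yes, from the white knight on f1.
Black has 3 legal replies: Kh3, Kg1, Nxf1.
In check but a legal move exists → not checkmate.

no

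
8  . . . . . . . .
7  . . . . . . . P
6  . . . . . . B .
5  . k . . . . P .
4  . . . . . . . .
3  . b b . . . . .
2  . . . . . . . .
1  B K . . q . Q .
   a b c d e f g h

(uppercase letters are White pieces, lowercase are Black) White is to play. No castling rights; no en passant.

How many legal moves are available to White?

1

White to move; king on b1.
In check: yes, from the black queen on e1.
Legal moves: Qxe1.
Count: 1.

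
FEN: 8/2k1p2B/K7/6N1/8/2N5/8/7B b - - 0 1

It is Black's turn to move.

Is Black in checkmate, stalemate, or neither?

neither

Black to move; black king on c7.
In check: no.
Legal moves for Black: Kd8, Kc8, Kb8, Kd7, Kd6, e6, e5.
Black has 7 legal moves and is not in check → neither.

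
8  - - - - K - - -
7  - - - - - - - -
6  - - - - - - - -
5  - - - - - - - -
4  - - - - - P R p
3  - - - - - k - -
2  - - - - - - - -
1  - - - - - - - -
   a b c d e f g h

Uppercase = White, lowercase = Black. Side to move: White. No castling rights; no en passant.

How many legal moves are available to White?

14

White to move; king on e8.
In check: no.
Legal moves: Kf8, Kd8, Kf7, Ke7, Kd7, Rg8, Rg7, Rg6, Rg5, Rxh4, Rg3+, Rg2, Rg1, f5.
Count: 14.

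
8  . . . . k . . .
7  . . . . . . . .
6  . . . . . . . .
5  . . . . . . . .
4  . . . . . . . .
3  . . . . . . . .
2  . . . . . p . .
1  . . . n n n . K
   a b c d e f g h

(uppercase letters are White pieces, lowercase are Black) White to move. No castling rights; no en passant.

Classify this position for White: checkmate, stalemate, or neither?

stalemate

White to move; white king on h1.
In check: no.
King squares — g1: attacked by Pf2; g2: attacked by Ne1; h2: attacked by Nf1.
Legal moves for White: none.
Not in check and no legal moves → stalemate.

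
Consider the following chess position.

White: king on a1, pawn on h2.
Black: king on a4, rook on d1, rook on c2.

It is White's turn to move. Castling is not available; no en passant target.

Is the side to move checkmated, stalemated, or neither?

White to move; white king on a1.
In check: yes, from the black rook on d1.
King squares — b1: attacked by Rd1; a2: attacked by Rc2; b2: attacked by Rc2.
Legal moves for White: none.
In check with no legal moves → checkmate.

checkmate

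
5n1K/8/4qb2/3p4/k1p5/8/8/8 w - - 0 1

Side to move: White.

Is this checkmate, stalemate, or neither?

White to move; white king on h8.
In check: yes, from the black bishop on f6.
King squares — g7: attacked by Bf6; h7: attacked by Nf8; g8: attacked by Qe6.
Legal moves for White: none.
In check with no legal moves → checkmate.

checkmate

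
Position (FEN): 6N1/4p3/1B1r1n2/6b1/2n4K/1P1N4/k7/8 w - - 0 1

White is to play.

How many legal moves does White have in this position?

3

White to move; king on h4.
In check: yes, from the black bishop on g5.
Legal moves: Kxg5, Kh3, Kg3.
Count: 3.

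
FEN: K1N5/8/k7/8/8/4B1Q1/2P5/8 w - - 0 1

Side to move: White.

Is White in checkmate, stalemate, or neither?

neither

White to move; white king on a8.
In check: no.
Legal moves for White include: Ne7, Na7, Nd6, Nb6, Kb8, Qg8, Qb8, Qg7, Qc7, Qg6+, Qd6+, Qg5, Qe5, Qh4, Qg4, Qf4, Qh3, Qf3, ... (list truncated; more exist).
White has legal moves and is not in check → neither.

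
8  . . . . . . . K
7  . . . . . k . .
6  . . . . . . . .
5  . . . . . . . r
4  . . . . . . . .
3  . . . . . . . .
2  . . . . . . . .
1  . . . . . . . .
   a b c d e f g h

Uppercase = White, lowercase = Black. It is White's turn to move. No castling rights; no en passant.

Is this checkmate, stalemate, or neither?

White to move; white king on h8.
In check: yes, from the black rook on h5.
King squares — g7: attacked by Kf7; h7: attacked by Rh5; g8: attacked by Kf7.
Legal moves for White: none.
In check with no legal moves → checkmate.

checkmate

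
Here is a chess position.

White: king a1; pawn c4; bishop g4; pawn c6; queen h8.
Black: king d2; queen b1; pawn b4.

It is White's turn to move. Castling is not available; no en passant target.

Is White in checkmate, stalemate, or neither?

neither

White to move; white king on a1.
In check: yes, from the black queen on b1.
Legal moves for White: Kxb1.
White is in check but has 1 legal move → neither.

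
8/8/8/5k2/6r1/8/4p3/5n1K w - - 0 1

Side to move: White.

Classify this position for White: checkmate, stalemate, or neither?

stalemate

White to move; white king on h1.
In check: no.
King squares — g1: attacked by Rg4; g2: attacked by Rg4; h2: attacked by Nf1.
Legal moves for White: none.
Not in check and no legal moves → stalemate.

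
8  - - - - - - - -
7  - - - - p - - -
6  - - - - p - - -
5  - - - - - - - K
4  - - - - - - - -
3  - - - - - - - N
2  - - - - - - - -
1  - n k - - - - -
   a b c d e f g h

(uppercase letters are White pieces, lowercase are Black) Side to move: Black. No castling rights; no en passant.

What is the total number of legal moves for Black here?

Black to move; king on c1.
In check: no.
Legal moves: Kd2, Kc2, Kb2, Kd1, Nc3, Na3, Nd2, e5.
Count: 8.

8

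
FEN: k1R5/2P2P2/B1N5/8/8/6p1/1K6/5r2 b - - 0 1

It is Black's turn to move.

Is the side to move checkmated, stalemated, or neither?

Black to move; black king on a8.
In check: yes, from the white rook on c8.
King squares — a7: attacked by Nc6; b7: attacked by Ba6; b8: attacked by Nc6.
Legal moves for Black: none.
In check with no legal moves → checkmate.

checkmate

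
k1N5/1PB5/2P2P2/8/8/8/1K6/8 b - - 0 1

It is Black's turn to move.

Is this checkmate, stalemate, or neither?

Black to move; black king on a8.
In check: yes, from the white pawn on b7.
King squares — a7: attacked by Nc8; b7: attacked by Pc6; b8: attacked by Bc7.
Legal moves for Black: none.
In check with no legal moves → checkmate.

checkmate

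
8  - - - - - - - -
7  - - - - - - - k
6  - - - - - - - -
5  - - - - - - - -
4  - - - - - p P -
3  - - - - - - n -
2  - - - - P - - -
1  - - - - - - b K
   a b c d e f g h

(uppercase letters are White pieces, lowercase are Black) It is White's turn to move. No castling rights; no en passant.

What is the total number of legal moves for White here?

White to move; king on h1.
In check: yes, from the black knight on g3.
Legal moves: Kg2, Kxg1.
Count: 2.

2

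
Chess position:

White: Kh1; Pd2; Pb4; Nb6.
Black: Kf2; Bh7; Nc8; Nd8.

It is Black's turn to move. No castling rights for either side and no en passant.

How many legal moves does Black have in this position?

Black to move; king on f2.
In check: no.
Legal moves: Nf7, Nb7, Ne6, Nc6, Ne7, Na7, Nd6, Nxb6, Bg8, Bg6, Bf5, Be4+, Bd3, Bc2, Bb1, Kg3, Kf3, Ke2, Kf1, Ke1.
Count: 20.

20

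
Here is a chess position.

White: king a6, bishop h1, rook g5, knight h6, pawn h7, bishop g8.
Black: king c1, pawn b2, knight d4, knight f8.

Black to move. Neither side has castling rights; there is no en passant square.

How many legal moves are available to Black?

Black to move; king on c1.
In check: no.
Legal moves: Nxh7, Nd7, Ng6, Nfe6, Nde6, Nc6, Nf5, Nb5, Nf3, Nb3, Ne2, Nc2, Kd2, Kc2, Kd1, Kb1, b1=Q, b1=R, b1=B, b1=N.
Count: 20.

20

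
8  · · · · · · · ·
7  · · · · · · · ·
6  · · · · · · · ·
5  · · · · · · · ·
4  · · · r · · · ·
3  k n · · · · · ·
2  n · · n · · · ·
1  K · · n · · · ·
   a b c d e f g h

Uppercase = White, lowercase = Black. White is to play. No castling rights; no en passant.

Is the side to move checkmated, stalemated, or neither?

White to move; white king on a1.
In check: yes, from the black knight on b3.
King squares — b1: attacked by Nd2; a2: attacked by Ka3; b2: attacked by Nd1.
Legal moves for White: none.
In check with no legal moves → checkmate.

checkmate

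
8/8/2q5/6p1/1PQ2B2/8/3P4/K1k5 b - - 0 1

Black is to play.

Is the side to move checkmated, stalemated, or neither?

Black to move; black king on c1.
In check: yes, from the white queen on c4.
King squares — b1: attacked by Ka1; d1: available; b2: attacked by Ka1; c2: attacked by Qc4; d2: attacked by Bf4.
Legal moves for Black: Kd1, Qxc4.
Black is in check but has 2 legal moves → neither.

neither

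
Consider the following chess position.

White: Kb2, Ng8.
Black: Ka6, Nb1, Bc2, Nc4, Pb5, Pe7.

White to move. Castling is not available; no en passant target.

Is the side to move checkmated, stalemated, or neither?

White to move; white king on b2.
In check: yes, from the black knight on c4.
Legal moves for White: Kxc2, Ka2, Kc1, Ka1.
White is in check but has 4 legal moves → neither.

neither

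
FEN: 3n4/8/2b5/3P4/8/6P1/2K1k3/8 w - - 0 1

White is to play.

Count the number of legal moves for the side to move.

8

White to move; king on c2.
In check: no.
Legal moves: Kc3, Kb3, Kb2, Kc1, Kb1, dxc6, d6, g4.
Count: 8.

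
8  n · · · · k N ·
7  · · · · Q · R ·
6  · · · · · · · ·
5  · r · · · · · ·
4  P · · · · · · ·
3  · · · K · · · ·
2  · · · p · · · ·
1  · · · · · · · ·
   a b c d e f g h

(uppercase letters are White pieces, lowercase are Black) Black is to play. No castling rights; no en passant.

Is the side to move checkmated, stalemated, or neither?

checkmate

Black to move; black king on f8.
In check: yes, from the white queen on e7.
King squares — e7: attacked by Rg7; f7: attacked by Qe7; g7: attacked by Qe7; e8: attacked by Qe7; g8: attacked by Rg7.
Legal moves for Black: none.
In check with no legal moves → checkmate.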